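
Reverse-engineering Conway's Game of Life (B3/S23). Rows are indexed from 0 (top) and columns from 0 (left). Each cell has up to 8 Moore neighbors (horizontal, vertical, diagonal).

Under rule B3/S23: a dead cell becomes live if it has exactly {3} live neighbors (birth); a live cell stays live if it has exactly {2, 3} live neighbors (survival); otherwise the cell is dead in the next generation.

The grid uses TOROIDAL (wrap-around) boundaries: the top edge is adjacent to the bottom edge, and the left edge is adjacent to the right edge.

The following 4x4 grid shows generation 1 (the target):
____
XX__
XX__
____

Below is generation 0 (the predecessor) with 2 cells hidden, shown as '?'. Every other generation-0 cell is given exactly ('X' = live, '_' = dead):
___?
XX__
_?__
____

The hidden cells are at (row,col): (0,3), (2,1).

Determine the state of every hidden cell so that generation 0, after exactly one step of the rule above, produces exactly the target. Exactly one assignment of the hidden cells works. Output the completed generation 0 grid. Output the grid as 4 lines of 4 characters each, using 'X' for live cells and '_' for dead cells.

Hidden generation-0 cells (in order): (0,3), (2,1).
A hidden cell only influences target cells in its own 3x3 neighborhood. Try each of the 2^2 = 4 assignments, step the completed generation 0 forward once under B3/S23, and compare with the target:
  (0,3)=_ (2,1)=_ -> step gives (1,0)='_' but target has 'X' -> reject
  (0,3)=_ (2,1)=X -> step reproduces the target at every cell -> ACCEPT
  (0,3)=X (2,1)=_ -> step gives (0,0)='X' but target has '_' -> reject
  (0,3)=X (2,1)=X -> step gives (0,0)='X' but target has '_' -> reject
Unique solution: (0,3)=dead, (2,1)=live.
Check: live-neighbor counts of every cell in the completed generation 0:
2211
2221
3221
1110
Applying B3/S23 to generation 0 with these counts gives:
____
XX__
XX__
____
which matches the target exactly.

Answer: ____
XX__
_X__
____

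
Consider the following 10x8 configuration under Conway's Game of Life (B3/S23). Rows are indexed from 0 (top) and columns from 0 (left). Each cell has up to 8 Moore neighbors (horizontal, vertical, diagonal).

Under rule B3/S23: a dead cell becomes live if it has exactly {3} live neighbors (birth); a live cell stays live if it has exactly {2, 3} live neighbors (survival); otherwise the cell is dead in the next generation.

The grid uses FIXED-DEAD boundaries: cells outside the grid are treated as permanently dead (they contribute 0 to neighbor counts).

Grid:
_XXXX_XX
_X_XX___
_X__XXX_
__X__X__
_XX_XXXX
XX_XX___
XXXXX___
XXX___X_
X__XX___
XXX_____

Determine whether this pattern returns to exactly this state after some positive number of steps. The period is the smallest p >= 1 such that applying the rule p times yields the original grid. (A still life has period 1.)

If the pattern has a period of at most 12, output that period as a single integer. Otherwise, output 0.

Answer: 0

Derivation:
Simulating and comparing each generation to the original:
Gen 0 (original, given above): 40 live cells
Gen 1: 21 live cells, differs from original
Gen 2: 28 live cells, differs from original
Gen 3: 20 live cells, differs from original
Gen 4: 13 live cells, differs from original
Gen 5: 9 live cells, differs from original
Gen 6: 5 live cells, differs from original
Gen 7: 3 live cells, differs from original
Gen 8: 3 live cells, differs from original
Gen 9: 3 live cells, differs from original
Gen 10: 3 live cells, differs from original
Gen 11: 3 live cells, differs from original
Gen 12: 3 live cells, differs from original
No period found within 12 steps.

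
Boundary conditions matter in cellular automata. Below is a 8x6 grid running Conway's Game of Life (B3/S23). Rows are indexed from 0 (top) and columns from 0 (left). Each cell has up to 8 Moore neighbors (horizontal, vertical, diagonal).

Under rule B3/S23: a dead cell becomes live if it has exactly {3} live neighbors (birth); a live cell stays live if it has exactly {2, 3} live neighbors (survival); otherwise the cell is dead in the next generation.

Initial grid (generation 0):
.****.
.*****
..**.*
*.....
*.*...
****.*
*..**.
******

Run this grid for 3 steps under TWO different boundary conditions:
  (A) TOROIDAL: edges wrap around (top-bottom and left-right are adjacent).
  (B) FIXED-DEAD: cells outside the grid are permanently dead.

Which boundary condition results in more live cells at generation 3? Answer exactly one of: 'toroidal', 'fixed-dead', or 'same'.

Answer: fixed-dead

Derivation:
Under TOROIDAL boundary, generation 3:
......
......
.**.**
.....*
....**
..**..
......
......
Population = 9

Under FIXED-DEAD boundary, generation 3:
......
....**
..*...
.*..*.
....*.
.**...
**....
......
Population = 10

Comparison: toroidal=9, fixed-dead=10 -> fixed-dead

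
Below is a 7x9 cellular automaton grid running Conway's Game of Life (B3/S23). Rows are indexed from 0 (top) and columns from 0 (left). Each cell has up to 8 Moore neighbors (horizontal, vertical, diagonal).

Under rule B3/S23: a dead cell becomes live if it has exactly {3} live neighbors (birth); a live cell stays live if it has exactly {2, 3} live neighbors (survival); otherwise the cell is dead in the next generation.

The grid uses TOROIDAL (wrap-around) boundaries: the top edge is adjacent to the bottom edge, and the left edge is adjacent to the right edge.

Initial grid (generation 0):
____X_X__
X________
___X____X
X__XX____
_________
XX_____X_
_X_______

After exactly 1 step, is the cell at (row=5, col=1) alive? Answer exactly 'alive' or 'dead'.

Answer: alive

Derivation:
Simulating step by step:
Generation 0 (given above): 12 live cells
Generation 1: 13 live cells
_________
_________
X__XX___X
___XX____
XX______X
XX_______
XX_______

Cell (5,1) at generation 1: 1 -> alive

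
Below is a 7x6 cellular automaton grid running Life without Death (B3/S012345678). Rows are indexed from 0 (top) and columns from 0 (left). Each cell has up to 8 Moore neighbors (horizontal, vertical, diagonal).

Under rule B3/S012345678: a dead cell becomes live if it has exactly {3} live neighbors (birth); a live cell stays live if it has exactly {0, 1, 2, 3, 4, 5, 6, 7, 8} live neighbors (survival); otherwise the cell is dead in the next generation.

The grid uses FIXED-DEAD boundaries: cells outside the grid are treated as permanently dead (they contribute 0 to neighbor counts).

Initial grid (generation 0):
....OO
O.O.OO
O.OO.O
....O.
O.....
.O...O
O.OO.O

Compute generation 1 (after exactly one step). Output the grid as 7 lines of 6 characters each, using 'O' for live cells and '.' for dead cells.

Simulating step by step:
Generation 0 (given above): 18 live cells
Generation 1: 26 live cells
(generation 1 grid is the final answer)

Answer: ...OOO
O.O.OO
O.OO.O
.O.OO.
O.....
OOO.OO
OOOOOO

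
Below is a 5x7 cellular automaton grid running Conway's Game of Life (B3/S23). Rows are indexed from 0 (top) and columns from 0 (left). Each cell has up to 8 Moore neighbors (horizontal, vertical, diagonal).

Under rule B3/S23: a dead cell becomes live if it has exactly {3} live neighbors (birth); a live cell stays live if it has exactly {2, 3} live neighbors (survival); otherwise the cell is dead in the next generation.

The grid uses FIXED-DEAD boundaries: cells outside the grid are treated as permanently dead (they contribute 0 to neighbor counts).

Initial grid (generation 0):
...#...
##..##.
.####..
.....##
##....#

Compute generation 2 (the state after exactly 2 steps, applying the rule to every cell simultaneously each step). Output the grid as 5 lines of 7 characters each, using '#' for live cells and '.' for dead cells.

Answer: .......
#..###.
...#..#
#..#...
......#

Derivation:
Simulating step by step:
Generation 0 (given above): 14 live cells
Generation 1: 16 live cells
....#..
##...#.
####..#
#..####
.....##
Generation 2: 9 live cells
(generation 2 grid is the final answer)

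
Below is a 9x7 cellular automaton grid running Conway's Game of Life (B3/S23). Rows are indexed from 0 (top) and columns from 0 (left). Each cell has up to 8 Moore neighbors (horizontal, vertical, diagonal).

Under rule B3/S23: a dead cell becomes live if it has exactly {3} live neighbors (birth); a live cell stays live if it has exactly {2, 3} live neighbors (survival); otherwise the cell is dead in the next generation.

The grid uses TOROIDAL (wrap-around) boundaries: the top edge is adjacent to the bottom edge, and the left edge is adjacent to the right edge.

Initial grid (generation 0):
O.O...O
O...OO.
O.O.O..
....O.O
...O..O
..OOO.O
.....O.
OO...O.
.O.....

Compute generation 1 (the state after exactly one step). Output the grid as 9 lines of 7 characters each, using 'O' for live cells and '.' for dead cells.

Simulating step by step:
Generation 0 (given above): 22 live cells
Generation 1: 28 live cells
(generation 1 grid is the final answer)

Answer: O....OO
O...OO.
OO..O..
O...O.O
O.O...O
..OOO.O
OOOO.O.
OO....O
..O....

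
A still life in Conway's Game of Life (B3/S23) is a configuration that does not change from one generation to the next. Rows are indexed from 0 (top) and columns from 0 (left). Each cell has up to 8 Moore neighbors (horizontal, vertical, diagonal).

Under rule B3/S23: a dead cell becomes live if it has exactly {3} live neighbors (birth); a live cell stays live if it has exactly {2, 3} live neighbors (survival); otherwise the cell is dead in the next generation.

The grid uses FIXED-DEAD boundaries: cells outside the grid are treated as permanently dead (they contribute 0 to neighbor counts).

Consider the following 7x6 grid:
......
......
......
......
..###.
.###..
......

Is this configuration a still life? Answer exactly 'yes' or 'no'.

Compute generation 1 and compare to generation 0 (given above):
Generation 1:
......
......
......
...#..
.#..#.
.#..#.
..#...
Cell (3,3) differs: gen0=0 vs gen1=1 -> NOT a still life.

Answer: no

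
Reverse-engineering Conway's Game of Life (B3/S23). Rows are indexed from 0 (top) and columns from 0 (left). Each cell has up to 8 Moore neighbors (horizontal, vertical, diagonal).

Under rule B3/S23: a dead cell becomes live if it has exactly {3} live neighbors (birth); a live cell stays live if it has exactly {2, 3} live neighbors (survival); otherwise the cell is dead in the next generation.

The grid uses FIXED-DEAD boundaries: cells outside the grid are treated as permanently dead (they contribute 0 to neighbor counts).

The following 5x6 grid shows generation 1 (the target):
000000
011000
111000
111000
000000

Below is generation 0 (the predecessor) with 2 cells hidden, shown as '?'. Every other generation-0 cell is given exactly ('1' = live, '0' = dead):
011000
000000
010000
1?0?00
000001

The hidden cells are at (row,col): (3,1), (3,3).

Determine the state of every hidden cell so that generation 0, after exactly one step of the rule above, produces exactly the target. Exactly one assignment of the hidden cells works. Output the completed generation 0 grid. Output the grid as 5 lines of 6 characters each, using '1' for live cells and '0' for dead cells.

Answer: 011000
000000
010000
110100
000001

Derivation:
Hidden generation-0 cells (in order): (3,1), (3,3).
A hidden cell only influences target cells in its own 3x3 neighborhood. Try each of the 2^2 = 4 assignments, step the completed generation 0 forward once under B3/S23, and compare with the target:
  (3,1)=0 (3,3)=0 -> step gives (2,0)='0' but target has '1' -> reject
  (3,1)=0 (3,3)=1 -> step gives (2,0)='0' but target has '1' -> reject
  (3,1)=1 (3,3)=0 -> step gives (2,2)='0' but target has '1' -> reject
  (3,1)=1 (3,3)=1 -> step reproduces the target at every cell -> ACCEPT
Unique solution: (3,1)=live, (3,3)=live.
Check: live-neighbor counts of every cell in the completed generation 0:
111100
233100
323110
223021
222120
Applying B3/S23 to generation 0 with these counts gives:
000000
011000
111000
111000
000000
which matches the target exactly.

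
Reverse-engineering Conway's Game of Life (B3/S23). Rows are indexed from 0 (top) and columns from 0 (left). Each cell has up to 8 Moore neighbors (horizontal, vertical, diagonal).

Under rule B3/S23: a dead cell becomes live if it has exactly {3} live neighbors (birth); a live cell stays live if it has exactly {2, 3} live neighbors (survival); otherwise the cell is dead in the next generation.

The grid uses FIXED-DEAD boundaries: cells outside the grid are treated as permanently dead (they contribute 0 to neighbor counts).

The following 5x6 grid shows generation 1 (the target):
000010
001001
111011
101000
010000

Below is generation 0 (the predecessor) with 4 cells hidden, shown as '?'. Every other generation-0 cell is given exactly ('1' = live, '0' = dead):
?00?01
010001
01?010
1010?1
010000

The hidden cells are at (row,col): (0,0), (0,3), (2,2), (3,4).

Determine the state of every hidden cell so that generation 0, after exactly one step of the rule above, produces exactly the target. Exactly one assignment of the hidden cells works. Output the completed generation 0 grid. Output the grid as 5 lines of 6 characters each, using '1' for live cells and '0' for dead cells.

Hidden generation-0 cells (in order): (0,0), (0,3), (2,2), (3,4).
A hidden cell only influences target cells in its own 3x3 neighborhood. Try each of the 2^4 = 16 assignments, step the completed generation 0 forward once under B3/S23, and compare with the target:
  (0,0)=0 (0,3)=0 (2,2)=0 (3,4)=0 -> step gives (0,4)='0' but target has '1' -> reject
  (0,0)=0 (0,3)=0 (2,2)=0 (3,4)=1 -> step gives (0,4)='0' but target has '1' -> reject
  (0,0)=0 (0,3)=0 (2,2)=1 (3,4)=0 -> step gives (0,4)='0' but target has '1' -> reject
  (0,0)=0 (0,3)=0 (2,2)=1 (3,4)=1 -> step gives (0,4)='0' but target has '1' -> reject
  (0,0)=0 (0,3)=1 (2,2)=0 (3,4)=0 -> step reproduces the target at every cell -> ACCEPT
  (0,0)=0 (0,3)=1 (2,2)=0 (3,4)=1 -> step gives (2,3)='1' but target has '0' -> reject
  (0,0)=0 (0,3)=1 (2,2)=1 (3,4)=0 -> step gives (1,1)='1' but target has '0' -> reject
  (0,0)=0 (0,3)=1 (2,2)=1 (3,4)=1 -> step gives (1,1)='1' but target has '0' -> reject
  (0,0)=1 (0,3)=0 (2,2)=0 (3,4)=0 -> step gives (0,4)='0' but target has '1' -> reject
  (0,0)=1 (0,3)=0 (2,2)=0 (3,4)=1 -> step gives (0,4)='0' but target has '1' -> reject
  (0,0)=1 (0,3)=0 (2,2)=1 (3,4)=0 -> step gives (0,4)='0' but target has '1' -> reject
  (0,0)=1 (0,3)=0 (2,2)=1 (3,4)=1 -> step gives (0,4)='0' but target has '1' -> reject
  (0,0)=1 (0,3)=1 (2,2)=0 (3,4)=0 -> step gives (1,0)='1' but target has '0' -> reject
  (0,0)=1 (0,3)=1 (2,2)=0 (3,4)=1 -> step gives (1,0)='1' but target has '0' -> reject
  (0,0)=1 (0,3)=1 (2,2)=1 (3,4)=0 -> step gives (1,0)='1' but target has '0' -> reject
  (0,0)=1 (0,3)=1 (2,2)=1 (3,4)=1 -> step gives (1,0)='1' but target has '0' -> reject
Unique solution: (0,0)=dead, (0,3)=live, (2,2)=dead, (3,4)=dead.
Check: live-neighbor counts of every cell in the completed generation 0:
112031
213242
333223
242221
222111
Applying B3/S23 to generation 0 with these counts gives:
000010
001001
111011
101000
010000
which matches the target exactly.

Answer: 000101
010001
010010
101001
010000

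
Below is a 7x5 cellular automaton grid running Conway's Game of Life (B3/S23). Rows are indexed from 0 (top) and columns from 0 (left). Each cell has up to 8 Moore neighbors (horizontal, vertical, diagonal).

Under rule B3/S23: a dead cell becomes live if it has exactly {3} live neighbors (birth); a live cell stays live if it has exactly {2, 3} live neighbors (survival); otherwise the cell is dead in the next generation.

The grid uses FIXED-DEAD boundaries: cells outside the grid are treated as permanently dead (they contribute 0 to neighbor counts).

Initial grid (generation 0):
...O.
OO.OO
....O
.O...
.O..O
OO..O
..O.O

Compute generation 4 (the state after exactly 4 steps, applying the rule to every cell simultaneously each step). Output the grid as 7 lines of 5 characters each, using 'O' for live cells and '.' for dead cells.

Simulating step by step:
Generation 0 (given above): 14 live cells
Generation 1: 19 live cells
..OOO
..OOO
OOOOO
.....
.OO..
OOO.O
.O.O.
Generation 2: 12 live cells
..O.O
.....
.O..O
O....
O.OO.
O....
OO.O.
Generation 3: 9 live cells
.....
...O.
.....
O.OO.
O....
O..O.
OO...
Generation 4: 9 live cells
(generation 4 grid is the final answer)

Answer: .....
.....
..OO.
.O...
O.OO.
O....
OO...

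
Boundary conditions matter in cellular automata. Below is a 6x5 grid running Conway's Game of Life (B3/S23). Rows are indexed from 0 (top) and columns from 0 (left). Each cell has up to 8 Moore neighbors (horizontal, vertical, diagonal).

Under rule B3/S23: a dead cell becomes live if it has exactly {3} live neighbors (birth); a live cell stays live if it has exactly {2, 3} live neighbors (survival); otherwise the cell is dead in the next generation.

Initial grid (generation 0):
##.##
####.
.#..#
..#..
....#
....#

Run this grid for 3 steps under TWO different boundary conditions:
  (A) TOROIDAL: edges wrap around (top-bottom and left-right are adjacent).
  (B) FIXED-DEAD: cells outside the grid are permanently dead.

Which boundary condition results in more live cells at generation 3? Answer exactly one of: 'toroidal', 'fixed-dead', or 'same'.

Under TOROIDAL boundary, generation 3:
.....
.....
.....
...##
.....
.....
Population = 2

Under FIXED-DEAD boundary, generation 3:
.....
.....
.....
.....
.....
.....
Population = 0

Comparison: toroidal=2, fixed-dead=0 -> toroidal

Answer: toroidal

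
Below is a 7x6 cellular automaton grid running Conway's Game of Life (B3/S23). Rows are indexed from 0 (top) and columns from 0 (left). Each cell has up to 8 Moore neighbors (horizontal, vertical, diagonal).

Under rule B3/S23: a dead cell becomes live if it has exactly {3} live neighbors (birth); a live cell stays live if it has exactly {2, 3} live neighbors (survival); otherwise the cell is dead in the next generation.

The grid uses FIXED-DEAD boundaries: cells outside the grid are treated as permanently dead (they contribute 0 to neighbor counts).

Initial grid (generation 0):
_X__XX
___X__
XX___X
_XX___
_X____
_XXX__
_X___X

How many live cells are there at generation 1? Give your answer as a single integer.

Answer: 13

Derivation:
Simulating step by step:
Generation 0 (given above): 15 live cells
Generation 1: 13 live cells
____X_
XXX__X
XX____
__X___
X__X__
XX____
_X____
Population at generation 1: 13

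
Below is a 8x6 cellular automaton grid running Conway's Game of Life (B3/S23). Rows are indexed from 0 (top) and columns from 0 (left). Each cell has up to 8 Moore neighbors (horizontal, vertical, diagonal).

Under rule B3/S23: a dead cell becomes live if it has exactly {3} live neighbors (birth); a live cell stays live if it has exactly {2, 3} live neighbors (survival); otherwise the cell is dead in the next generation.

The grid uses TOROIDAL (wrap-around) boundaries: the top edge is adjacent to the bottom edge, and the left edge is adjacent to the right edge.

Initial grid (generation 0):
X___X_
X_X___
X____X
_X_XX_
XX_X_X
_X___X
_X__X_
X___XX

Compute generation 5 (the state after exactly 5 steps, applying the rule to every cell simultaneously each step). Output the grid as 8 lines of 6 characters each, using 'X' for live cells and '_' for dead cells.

Answer: X__XX_
XX___X
______
______
__X__X
_X_X__
_X____
__XX__

Derivation:
Simulating step by step:
Generation 0 (given above): 20 live cells
Generation 1: 22 live cells
X__XX_
X_____
X_XXXX
_X_X__
_X_X_X
_X___X
_X__X_
XX_XX_
Generation 2: 20 live cells
X_XXX_
X_X___
X_XXXX
_X____
_X____
_X___X
_X_XX_
XX____
Generation 3: 21 live cells
X_XX__
X_____
X_XXXX
_X_XXX
_XX___
_X__X_
_X__XX
X_____
Generation 4: 17 live cells
X____X
X_____
__X___
______
_X___X
_X_XXX
_X__XX
X_XXX_
Generation 5: 13 live cells
(generation 5 grid is the final answer)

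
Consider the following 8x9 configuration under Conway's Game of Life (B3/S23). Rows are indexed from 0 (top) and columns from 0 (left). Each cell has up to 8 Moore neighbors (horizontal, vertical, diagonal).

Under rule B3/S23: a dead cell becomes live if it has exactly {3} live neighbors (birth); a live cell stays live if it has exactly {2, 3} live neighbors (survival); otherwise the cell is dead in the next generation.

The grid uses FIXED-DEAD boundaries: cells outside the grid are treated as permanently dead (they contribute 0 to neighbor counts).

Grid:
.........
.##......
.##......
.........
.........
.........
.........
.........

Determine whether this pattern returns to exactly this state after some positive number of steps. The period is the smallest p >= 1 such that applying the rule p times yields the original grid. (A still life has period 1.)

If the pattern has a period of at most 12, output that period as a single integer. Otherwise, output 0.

Simulating and comparing each generation to the original:
Gen 0 (original, given above): 4 live cells
Gen 1: 4 live cells, MATCHES original -> period = 1

Answer: 1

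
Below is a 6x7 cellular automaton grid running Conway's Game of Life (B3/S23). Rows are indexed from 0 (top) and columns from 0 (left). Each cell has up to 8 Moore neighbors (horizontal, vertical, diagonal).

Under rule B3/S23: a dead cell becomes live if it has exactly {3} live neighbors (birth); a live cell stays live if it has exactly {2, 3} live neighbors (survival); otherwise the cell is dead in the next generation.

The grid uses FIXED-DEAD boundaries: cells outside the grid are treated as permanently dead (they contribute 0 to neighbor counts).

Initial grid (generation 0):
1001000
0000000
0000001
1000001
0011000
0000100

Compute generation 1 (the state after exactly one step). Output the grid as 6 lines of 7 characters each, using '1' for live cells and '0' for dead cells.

Answer: 0000000
0000000
0000000
0000000
0001000
0001000

Derivation:
Simulating step by step:
Generation 0 (given above): 8 live cells
Generation 1: 2 live cells
(generation 1 grid is the final answer)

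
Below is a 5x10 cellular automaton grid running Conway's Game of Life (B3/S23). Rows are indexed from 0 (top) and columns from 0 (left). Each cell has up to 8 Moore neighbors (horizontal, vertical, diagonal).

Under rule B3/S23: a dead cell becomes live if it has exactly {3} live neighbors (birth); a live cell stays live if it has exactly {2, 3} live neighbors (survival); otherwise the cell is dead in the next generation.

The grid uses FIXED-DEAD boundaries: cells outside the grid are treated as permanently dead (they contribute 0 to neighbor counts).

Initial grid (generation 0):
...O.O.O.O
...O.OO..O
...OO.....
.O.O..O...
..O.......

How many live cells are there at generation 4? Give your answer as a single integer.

Answer: 13

Derivation:
Simulating step by step:
Generation 0 (given above): 14 live cells
Generation 1: 12 live cells
.....O..O.
..OO.OO.O.
...O..O...
...OO.....
..O.......
Generation 2: 14 live cells
....OOOO..
..OO.OO...
......OO..
..OOO.....
...O......
Generation 3: 12 live cells
...OO..O..
...O......
......OO..
..OOO.....
..OOO.....
Generation 4: 13 live cells
...OO.....
...OO.OO..
..O.O.....
..O.OO....
..O.O.....
Population at generation 4: 13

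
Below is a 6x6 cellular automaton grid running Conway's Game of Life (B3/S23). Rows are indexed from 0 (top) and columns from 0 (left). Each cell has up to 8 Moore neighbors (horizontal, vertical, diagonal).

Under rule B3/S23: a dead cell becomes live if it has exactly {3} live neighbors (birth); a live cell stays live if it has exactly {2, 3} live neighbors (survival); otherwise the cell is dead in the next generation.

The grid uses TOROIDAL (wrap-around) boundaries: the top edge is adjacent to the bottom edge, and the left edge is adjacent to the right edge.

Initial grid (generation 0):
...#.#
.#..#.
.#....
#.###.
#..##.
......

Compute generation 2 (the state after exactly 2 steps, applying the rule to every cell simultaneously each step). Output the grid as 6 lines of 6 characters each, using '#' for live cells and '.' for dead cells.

Simulating step by step:
Generation 0 (given above): 12 live cells
Generation 1: 16 live cells
....#.
#.#.#.
##..##
#.#.#.
.##.#.
...#.#
Generation 2: 14 live cells
(generation 2 grid is the final answer)

Answer: ....#.
#...#.
..#.#.
..#.#.
###.#.
..##.#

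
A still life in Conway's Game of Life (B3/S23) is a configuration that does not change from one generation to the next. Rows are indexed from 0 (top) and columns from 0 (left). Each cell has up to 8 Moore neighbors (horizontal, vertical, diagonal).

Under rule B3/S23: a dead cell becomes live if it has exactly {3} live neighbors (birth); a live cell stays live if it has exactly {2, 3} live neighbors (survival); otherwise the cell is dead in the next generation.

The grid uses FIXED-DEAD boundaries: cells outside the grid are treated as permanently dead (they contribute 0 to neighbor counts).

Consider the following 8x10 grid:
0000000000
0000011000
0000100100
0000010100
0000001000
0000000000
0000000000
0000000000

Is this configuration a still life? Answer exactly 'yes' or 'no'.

Answer: yes

Derivation:
Compute generation 1 and compare to generation 0 (given above):
Generation 1:
0000000000
0000011000
0000100100
0000010100
0000001000
0000000000
0000000000
0000000000
The grids are IDENTICAL -> still life.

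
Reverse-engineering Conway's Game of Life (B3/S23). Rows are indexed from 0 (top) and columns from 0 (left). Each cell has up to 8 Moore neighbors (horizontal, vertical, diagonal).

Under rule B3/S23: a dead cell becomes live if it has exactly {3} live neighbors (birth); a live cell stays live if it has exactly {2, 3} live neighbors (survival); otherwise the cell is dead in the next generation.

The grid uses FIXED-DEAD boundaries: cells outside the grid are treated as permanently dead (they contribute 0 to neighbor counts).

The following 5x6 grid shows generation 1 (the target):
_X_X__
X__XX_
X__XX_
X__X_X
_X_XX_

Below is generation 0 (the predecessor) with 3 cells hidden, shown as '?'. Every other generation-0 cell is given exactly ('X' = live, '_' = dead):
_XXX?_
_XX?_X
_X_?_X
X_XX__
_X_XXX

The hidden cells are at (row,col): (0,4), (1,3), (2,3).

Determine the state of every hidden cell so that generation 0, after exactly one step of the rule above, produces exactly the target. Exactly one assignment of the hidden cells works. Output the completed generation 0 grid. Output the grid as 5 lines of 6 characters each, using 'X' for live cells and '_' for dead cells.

Answer: _XXX__
_XX__X
_X___X
X_XX__
_X_XXX

Derivation:
Hidden generation-0 cells (in order): (0,4), (1,3), (2,3).
A hidden cell only influences target cells in its own 3x3 neighborhood. Try each of the 2^3 = 8 assignments, step the completed generation 0 forward once under B3/S23, and compare with the target:
  (0,4)=_ (1,3)=_ (2,3)=_ -> step reproduces the target at every cell -> ACCEPT
  (0,4)=_ (1,3)=_ (2,3)=X -> step gives (1,3)='_' but target has 'X' -> reject
  (0,4)=_ (1,3)=X (2,3)=_ -> step gives (0,4)='X' but target has '_' -> reject
  (0,4)=_ (1,3)=X (2,3)=X -> step gives (0,4)='X' but target has '_' -> reject
  (0,4)=X (1,3)=_ (2,3)=_ -> step gives (0,4)='X' but target has '_' -> reject
  (0,4)=X (1,3)=_ (2,3)=X -> step gives (0,4)='X' but target has '_' -> reject
  (0,4)=X (1,3)=X (2,3)=_ -> step gives (0,3)='_' but target has 'X' -> reject
  (0,4)=X (1,3)=X (2,3)=X -> step gives (0,3)='_' but target has 'X' -> reject
Unique solution: (0,4)=dead, (1,3)=dead, (2,3)=dead.
Check: live-neighbor counts of every cell in the completed generation 0:
234221
345331
345331
244353
224331
Applying B3/S23 to generation 0 with these counts gives:
_X_X__
X__XX_
X__XX_
X__X_X
_X_XX_
which matches the target exactly.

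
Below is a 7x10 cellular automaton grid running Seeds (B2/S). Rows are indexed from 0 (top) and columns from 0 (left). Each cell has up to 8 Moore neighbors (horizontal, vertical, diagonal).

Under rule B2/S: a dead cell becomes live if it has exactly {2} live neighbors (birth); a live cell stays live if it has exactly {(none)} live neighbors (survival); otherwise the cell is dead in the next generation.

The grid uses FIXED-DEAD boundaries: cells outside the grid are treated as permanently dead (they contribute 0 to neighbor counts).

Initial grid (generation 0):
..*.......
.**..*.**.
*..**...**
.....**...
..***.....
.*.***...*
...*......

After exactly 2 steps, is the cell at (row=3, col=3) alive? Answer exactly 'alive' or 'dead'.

Answer: dead

Derivation:
Simulating step by step:
Generation 0 (given above): 22 live cells
Generation 1: 12 live cells
...*..***.
*.....*...
..........
.*.....***
.*........
..........
.....*....
Generation 2: 13 live cells
.....*....
.....*..*.
**....*..*
*.*.......
*.*....*.*
..........
..........

Cell (3,3) at generation 2: 0 -> dead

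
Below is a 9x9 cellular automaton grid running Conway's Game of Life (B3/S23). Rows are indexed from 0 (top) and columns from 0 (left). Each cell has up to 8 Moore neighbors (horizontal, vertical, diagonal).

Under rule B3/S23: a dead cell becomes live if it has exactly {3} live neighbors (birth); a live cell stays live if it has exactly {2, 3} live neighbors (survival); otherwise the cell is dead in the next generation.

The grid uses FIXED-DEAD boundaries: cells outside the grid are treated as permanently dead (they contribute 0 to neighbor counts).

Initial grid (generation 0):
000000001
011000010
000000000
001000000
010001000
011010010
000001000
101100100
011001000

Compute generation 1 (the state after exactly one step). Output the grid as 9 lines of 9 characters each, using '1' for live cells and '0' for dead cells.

Answer: 000000000
000000000
011000000
000000000
010100000
011011100
000011100
001111100
011100000

Derivation:
Simulating step by step:
Generation 0 (given above): 19 live cells
Generation 1: 20 live cells
(generation 1 grid is the final answer)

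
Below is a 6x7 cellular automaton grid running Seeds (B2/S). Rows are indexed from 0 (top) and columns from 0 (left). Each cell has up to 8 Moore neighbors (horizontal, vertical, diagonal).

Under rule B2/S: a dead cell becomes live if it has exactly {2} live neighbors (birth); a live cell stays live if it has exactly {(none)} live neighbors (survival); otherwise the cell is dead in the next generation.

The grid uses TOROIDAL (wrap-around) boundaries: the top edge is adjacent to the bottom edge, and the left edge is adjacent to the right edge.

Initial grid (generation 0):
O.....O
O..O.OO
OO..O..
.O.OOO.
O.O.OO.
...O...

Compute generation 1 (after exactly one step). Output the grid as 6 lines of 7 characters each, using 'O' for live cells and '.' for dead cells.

Simulating step by step:
Generation 0 (given above): 18 live cells
Generation 1: 5 live cells
(generation 1 grid is the final answer)

Answer: .OOO...
..O....
.......
.......
.......
..O....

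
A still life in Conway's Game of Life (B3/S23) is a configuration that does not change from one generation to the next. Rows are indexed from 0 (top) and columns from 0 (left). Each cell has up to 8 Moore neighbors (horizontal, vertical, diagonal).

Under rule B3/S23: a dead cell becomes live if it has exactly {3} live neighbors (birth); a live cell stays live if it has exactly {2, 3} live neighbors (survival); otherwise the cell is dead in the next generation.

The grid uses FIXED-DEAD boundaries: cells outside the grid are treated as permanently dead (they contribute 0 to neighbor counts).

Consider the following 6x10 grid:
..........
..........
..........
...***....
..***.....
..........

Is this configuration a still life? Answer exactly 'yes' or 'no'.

Answer: no

Derivation:
Compute generation 1 and compare to generation 0 (given above):
Generation 1:
..........
..........
....*.....
..*..*....
..*..*....
...*......
Cell (2,4) differs: gen0=0 vs gen1=1 -> NOT a still life.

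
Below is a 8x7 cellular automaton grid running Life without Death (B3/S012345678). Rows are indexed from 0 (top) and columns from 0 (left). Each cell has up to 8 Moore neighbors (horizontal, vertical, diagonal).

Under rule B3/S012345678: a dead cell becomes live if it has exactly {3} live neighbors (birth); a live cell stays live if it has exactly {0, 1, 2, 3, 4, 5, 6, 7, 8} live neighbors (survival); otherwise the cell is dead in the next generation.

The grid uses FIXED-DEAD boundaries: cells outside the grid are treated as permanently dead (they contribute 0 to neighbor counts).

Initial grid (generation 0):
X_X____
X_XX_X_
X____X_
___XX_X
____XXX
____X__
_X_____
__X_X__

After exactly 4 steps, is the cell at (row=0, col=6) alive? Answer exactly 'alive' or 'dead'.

Simulating step by step:
Generation 0 (given above): 18 live cells
Generation 1: 24 live cells
X_XX___
X_XXXX_
XXX__XX
___XX_X
____XXX
____X__
_X_X___
__X_X__
Generation 2: 31 live cells
X_XX___
X_XXXXX
XXX__XX
_XXXX_X
____XXX
___XX__
_XXXX__
__XXX__
Generation 3: 35 live cells
X_XX_X_
X_XXXXX
XXX__XX
XXXXX_X
____XXX
___XX__
_XXXXX_
_XXXX__
Generation 4: 39 live cells
X_XX_XX
X_XXXXX
XXX__XX
XXXXX_X
_X__XXX
___XX_X
_XXXXX_
_XXXXX_

Cell (0,6) at generation 4: 1 -> alive

Answer: alive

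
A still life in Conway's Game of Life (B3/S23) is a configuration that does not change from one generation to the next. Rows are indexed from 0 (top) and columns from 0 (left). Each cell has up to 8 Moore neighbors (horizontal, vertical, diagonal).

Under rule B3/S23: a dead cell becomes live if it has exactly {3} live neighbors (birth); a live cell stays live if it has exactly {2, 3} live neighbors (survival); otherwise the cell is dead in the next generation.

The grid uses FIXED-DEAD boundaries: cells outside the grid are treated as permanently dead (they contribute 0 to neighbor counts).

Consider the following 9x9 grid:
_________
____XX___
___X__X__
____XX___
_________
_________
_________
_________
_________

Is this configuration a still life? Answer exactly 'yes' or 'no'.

Compute generation 1 and compare to generation 0 (given above):
Generation 1:
_________
____XX___
___X__X__
____XX___
_________
_________
_________
_________
_________
The grids are IDENTICAL -> still life.

Answer: yes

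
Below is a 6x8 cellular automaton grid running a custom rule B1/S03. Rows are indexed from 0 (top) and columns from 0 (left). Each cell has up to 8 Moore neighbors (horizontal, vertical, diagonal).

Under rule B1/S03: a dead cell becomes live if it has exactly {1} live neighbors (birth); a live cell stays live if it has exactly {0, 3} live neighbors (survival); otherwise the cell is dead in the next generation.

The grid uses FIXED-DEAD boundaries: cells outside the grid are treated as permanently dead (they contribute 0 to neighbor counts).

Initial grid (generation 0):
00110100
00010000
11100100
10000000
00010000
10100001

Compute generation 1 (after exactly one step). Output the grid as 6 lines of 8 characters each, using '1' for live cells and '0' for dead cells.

Answer: 01000110
00010000
01000110
00000110
00001011
10001011

Derivation:
Simulating step by step:
Generation 0 (given above): 13 live cells
Generation 1: 16 live cells
(generation 1 grid is the final answer)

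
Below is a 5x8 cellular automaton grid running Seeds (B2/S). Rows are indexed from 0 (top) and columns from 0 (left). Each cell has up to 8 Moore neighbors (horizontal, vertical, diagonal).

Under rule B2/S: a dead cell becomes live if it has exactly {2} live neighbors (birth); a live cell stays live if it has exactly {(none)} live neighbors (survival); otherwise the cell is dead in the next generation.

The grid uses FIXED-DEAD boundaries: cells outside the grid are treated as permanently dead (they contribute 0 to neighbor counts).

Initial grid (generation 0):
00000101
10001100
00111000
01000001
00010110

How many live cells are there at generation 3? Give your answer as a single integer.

Answer: 9

Derivation:
Simulating step by step:
Generation 0 (given above): 13 live cells
Generation 1: 7 live cells
00000000
01100000
10000010
00000000
00101001
Generation 2: 10 live cells
01100000
10000000
00100000
01010111
00010000
Generation 3: 9 live cells
10000000
00010000
10011101
00000000
00000101
Population at generation 3: 9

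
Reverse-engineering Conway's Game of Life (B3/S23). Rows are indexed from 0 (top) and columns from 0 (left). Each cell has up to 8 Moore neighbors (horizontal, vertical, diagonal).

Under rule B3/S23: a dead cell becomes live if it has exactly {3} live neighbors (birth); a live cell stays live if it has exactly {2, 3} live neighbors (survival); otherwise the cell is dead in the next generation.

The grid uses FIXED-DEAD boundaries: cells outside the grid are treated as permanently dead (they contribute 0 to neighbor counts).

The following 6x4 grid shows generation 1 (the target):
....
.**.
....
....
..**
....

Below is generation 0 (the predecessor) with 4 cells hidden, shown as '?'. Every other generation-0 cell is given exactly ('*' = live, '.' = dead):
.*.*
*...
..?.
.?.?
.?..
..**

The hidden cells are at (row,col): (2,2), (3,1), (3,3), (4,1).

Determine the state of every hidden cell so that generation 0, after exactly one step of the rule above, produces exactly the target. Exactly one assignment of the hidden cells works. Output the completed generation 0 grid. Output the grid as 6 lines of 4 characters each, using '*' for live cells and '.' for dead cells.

Answer: .*.*
*...
..*.
...*
....
..**

Derivation:
Hidden generation-0 cells (in order): (2,2), (3,1), (3,3), (4,1).
A hidden cell only influences target cells in its own 3x3 neighborhood. Try each of the 2^4 = 16 assignments, step the completed generation 0 forward once under B3/S23, and compare with the target:
  (2,2)=. (3,1)=. (3,3)=. (4,1)=. -> step gives (1,1)='.' but target has '*' -> reject
  (2,2)=. (3,1)=. (3,3)=. (4,1)=* -> step gives (1,1)='.' but target has '*' -> reject
  (2,2)=. (3,1)=. (3,3)=* (4,1)=. -> step gives (1,1)='.' but target has '*' -> reject
  (2,2)=. (3,1)=. (3,3)=* (4,1)=* -> step gives (1,1)='.' but target has '*' -> reject
  (2,2)=. (3,1)=* (3,3)=. (4,1)=. -> step gives (1,1)='.' but target has '*' -> reject
  (2,2)=. (3,1)=* (3,3)=. (4,1)=* -> step gives (1,1)='.' but target has '*' -> reject
  (2,2)=. (3,1)=* (3,3)=* (4,1)=. -> step gives (1,1)='.' but target has '*' -> reject
  (2,2)=. (3,1)=* (3,3)=* (4,1)=* -> step gives (1,1)='.' but target has '*' -> reject
  (2,2)=* (3,1)=. (3,3)=. (4,1)=. -> step gives (4,2)='.' but target has '*' -> reject
  (2,2)=* (3,1)=. (3,3)=. (4,1)=* -> step gives (4,3)='.' but target has '*' -> reject
  (2,2)=* (3,1)=. (3,3)=* (4,1)=. -> step reproduces the target at every cell -> ACCEPT
  (2,2)=* (3,1)=. (3,3)=* (4,1)=* -> step gives (3,2)='*' but target has '.' -> reject
  (2,2)=* (3,1)=* (3,3)=. (4,1)=. -> step gives (2,1)='*' but target has '.' -> reject
  (2,2)=* (3,1)=* (3,3)=. (4,1)=* -> step gives (2,1)='*' but target has '.' -> reject
  (2,2)=* (3,1)=* (3,3)=* (4,1)=. -> step gives (2,1)='*' but target has '.' -> reject
  (2,2)=* (3,1)=* (3,3)=* (4,1)=* -> step gives (2,1)='*' but target has '.' -> reject
Unique solution: (2,2)=live, (3,1)=dead, (3,3)=live, (4,1)=dead.
Check: live-neighbor counts of every cell in the completed generation 0:
2120
1332
1212
0121
0133
0111
Applying B3/S23 to generation 0 with these counts gives:
....
.**.
....
....
..**
....
which matches the target exactly.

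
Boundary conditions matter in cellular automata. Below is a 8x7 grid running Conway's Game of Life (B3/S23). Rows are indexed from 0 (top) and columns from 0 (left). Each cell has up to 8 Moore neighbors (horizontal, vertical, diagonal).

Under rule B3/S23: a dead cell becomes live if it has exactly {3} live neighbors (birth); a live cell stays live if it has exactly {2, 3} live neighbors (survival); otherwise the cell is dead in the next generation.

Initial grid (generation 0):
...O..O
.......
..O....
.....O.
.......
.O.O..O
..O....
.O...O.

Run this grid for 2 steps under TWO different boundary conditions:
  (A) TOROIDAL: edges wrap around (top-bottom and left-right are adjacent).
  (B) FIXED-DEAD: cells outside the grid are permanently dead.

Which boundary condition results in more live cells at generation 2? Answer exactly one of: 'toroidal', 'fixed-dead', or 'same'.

Answer: same

Derivation:
Under TOROIDAL boundary, generation 2:
.......
.......
.......
.......
.......
..O....
..OO...
..O....
Population = 4

Under FIXED-DEAD boundary, generation 2:
.......
.......
.......
.......
.......
.OO....
.OO....
.......
Population = 4

Comparison: toroidal=4, fixed-dead=4 -> same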